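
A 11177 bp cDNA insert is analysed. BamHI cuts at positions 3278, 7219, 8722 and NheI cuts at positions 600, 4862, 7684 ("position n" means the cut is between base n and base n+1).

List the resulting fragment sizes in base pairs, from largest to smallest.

Combined cut positions (sorted): 600, 3278, 4862, 7219, 7684, 8722.
Linear molecule, 6 cuts → 7 fragments:
  600 − 0 = 600 bp
  3278 − 600 = 2678 bp
  4862 − 3278 = 1584 bp
  7219 − 4862 = 2357 bp
  7684 − 7219 = 465 bp
  8722 − 7684 = 1038 bp
  11177 − 8722 = 2455 bp
Sorted largest to smallest: 2678, 2455, 2357, 1584, 1038, 600, 465 bp.

2678, 2455, 2357, 1584, 1038, 600, 465 bp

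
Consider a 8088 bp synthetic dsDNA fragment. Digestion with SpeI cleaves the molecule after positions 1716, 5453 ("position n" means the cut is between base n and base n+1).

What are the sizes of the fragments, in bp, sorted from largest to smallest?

Linear molecule, 2 cuts → 3 fragments:
  1716 − 0 = 1716 bp
  5453 − 1716 = 3737 bp
  8088 − 5453 = 2635 bp
Sorted largest to smallest: 3737, 2635, 1716 bp.

3737, 2635, 1716 bp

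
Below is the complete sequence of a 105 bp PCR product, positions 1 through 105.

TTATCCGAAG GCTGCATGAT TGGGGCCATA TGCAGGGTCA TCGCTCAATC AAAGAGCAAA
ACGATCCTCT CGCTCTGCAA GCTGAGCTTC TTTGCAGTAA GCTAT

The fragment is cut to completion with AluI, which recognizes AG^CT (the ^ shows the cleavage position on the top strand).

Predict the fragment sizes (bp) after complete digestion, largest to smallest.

AluI sites (AGCT) start at positions 80, 85, 100.
AluI cuts after base 2 of each site, so after positions 81, 86, 101.
Linear molecule, 3 cuts → 4 fragments:
  1–81 → 81 bp
  82–86 → 5 bp
  87–101 → 15 bp
  102–105 → 4 bp
Sorted largest to smallest: 81, 15, 5, 4 bp.

81, 15, 5, 4 bp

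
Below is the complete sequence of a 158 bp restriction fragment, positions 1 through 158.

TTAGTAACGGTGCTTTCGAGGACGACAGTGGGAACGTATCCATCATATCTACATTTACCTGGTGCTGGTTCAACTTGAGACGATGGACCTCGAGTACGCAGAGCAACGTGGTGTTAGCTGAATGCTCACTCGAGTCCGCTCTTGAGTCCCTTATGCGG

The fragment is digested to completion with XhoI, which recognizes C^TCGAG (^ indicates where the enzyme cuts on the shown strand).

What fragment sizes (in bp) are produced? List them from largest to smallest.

XhoI sites (CTCGAG) start at positions 89, 129.
XhoI cuts after the first base of each site, so after positions 89, 129.
Linear molecule, 2 cuts → 3 fragments:
  1–89 → 89 bp
  90–129 → 40 bp
  130–158 → 29 bp
Sorted largest to smallest: 89, 40, 29 bp.

89, 40, 29 bp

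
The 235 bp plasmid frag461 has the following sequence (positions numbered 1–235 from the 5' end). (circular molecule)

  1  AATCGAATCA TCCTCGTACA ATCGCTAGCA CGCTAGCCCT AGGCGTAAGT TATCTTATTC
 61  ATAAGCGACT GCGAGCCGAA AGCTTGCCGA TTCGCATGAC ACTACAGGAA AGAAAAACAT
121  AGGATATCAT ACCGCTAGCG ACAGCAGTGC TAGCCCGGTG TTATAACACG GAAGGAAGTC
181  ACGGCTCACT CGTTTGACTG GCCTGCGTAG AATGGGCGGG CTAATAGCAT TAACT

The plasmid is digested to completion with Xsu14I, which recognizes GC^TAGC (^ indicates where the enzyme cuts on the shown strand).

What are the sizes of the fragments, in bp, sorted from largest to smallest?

110, 102, 15, 8 bp

Xsu14I sites (GCTAGC) start at positions 24, 32, 134, 149.
Xsu14I cuts after base 2 of each site, so after positions 25, 33, 135, 150.
Circular molecule, 4 cuts → 4 fragments:
  26–33 → 8 bp
  34–135 → 102 bp
  136–150 → 15 bp
  151–235 then 1–25 → 85 + 25 = 110 bp
Sorted largest to smallest: 110, 102, 15, 8 bp.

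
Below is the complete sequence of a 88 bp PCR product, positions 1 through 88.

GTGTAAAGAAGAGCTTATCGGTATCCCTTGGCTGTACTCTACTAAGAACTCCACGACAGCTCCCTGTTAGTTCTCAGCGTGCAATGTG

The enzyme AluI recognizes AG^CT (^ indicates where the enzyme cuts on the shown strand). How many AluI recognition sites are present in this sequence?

2

AGCT occurs starting at positions 12, 58.
AluI cuts at 2 sites.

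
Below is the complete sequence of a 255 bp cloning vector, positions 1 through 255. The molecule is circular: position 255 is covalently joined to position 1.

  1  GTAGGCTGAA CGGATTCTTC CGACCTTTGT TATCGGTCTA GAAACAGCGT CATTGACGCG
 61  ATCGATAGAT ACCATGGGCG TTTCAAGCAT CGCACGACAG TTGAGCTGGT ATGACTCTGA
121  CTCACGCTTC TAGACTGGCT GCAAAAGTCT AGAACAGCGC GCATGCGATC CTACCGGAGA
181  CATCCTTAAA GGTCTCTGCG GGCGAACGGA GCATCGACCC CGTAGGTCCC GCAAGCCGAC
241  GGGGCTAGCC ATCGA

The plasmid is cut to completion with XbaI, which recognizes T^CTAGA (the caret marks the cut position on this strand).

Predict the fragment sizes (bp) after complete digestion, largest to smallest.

144, 92, 19 bp

XbaI sites (TCTAGA) start at positions 37, 129, 148.
XbaI cuts after the first base of each site, so after positions 37, 129, 148.
Circular molecule, 3 cuts → 3 fragments:
  38–129 → 92 bp
  130–148 → 19 bp
  149–255 then 1–37 → 107 + 37 = 144 bp
Sorted largest to smallest: 144, 92, 19 bp.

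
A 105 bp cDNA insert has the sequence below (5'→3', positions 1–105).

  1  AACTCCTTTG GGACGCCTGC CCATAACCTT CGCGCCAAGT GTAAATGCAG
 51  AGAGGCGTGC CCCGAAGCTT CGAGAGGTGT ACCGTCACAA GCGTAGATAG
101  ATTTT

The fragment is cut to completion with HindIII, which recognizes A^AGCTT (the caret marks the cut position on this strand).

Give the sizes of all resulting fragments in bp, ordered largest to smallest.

65, 40 bp

The HindIII site (AAGCTT) starts at position 65.
HindIII cuts after the first base of each site, so after position 65.
Linear molecule, 1 cut → 2 fragments:
  1–65 → 65 bp
  66–105 → 40 bp
Sorted largest to smallest: 65, 40 bp.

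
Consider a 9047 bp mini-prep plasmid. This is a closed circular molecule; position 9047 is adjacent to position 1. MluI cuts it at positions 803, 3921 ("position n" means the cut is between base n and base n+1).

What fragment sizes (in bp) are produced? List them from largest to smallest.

Circular molecule, 2 cuts → 2 fragments:
  3921 − 803 = 3118 bp
  wrap: 9047 − 3921 + 803 = 5929 bp
Sorted largest to smallest: 5929, 3118 bp.

5929, 3118 bp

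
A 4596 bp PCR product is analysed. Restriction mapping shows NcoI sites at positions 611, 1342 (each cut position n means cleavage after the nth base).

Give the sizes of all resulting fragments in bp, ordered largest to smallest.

Linear molecule, 2 cuts → 3 fragments:
  611 − 0 = 611 bp
  1342 − 611 = 731 bp
  4596 − 1342 = 3254 bp
Sorted largest to smallest: 3254, 731, 611 bp.

3254, 731, 611 bp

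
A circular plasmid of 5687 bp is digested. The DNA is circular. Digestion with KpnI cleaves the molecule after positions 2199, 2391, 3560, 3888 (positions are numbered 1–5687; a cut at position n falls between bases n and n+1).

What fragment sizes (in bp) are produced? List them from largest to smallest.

Circular molecule, 4 cuts → 4 fragments:
  2391 − 2199 = 192 bp
  3560 − 2391 = 1169 bp
  3888 − 3560 = 328 bp
  wrap: 5687 − 3888 + 2199 = 3998 bp
Sorted largest to smallest: 3998, 1169, 328, 192 bp.

3998, 1169, 328, 192 bp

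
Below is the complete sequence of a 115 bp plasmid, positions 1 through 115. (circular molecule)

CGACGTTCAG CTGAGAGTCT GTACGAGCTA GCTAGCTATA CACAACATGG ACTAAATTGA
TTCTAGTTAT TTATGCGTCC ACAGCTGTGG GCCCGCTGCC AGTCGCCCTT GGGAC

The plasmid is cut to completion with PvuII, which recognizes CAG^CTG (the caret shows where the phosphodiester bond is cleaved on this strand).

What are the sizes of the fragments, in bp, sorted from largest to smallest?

74, 41 bp

PvuII sites (CAGCTG) start at positions 8, 82.
PvuII cuts after base 3 of each site, so after positions 10, 84.
Circular molecule, 2 cuts → 2 fragments:
  11–84 → 74 bp
  85–115 then 1–10 → 31 + 10 = 41 bp
Sorted largest to smallest: 74, 41 bp.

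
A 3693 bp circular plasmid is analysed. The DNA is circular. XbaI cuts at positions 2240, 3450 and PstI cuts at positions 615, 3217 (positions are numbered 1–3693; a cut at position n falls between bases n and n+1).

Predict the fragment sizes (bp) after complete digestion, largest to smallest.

Combined cut positions (sorted): 615, 2240, 3217, 3450.
Circular molecule, 4 cuts → 4 fragments:
  2240 − 615 = 1625 bp
  3217 − 2240 = 977 bp
  3450 − 3217 = 233 bp
  wrap: 3693 − 3450 + 615 = 858 bp
Sorted largest to smallest: 1625, 977, 858, 233 bp.

1625, 977, 858, 233 bp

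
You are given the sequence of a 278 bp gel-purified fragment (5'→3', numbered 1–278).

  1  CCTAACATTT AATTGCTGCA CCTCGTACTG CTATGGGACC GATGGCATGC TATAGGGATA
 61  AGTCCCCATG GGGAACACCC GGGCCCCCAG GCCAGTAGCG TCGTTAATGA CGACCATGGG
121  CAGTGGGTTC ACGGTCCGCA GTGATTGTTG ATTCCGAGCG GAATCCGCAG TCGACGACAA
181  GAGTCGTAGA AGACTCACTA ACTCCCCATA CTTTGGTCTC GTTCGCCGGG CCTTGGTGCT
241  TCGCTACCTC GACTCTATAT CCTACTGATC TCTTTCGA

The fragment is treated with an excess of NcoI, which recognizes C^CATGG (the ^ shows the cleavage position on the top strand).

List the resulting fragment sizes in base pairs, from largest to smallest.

NcoI sites (CCATGG) start at positions 66, 114.
NcoI cuts after the first base of each site, so after positions 66, 114.
Linear molecule, 2 cuts → 3 fragments:
  1–66 → 66 bp
  67–114 → 48 bp
  115–278 → 164 bp
Sorted largest to smallest: 164, 66, 48 bp.

164, 66, 48 bp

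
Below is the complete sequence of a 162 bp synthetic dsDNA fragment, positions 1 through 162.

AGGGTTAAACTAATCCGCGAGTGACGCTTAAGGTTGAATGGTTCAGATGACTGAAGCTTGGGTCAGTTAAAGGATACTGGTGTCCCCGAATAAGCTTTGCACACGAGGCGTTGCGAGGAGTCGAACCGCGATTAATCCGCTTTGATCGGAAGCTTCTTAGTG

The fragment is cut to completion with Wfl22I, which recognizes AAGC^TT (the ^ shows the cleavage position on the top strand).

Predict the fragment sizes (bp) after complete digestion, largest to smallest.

Wfl22I sites (AAGCTT) start at positions 54, 92, 150.
Wfl22I cuts after base 4 of each site, so after positions 57, 95, 153.
Linear molecule, 3 cuts → 4 fragments:
  1–57 → 57 bp
  58–95 → 38 bp
  96–153 → 58 bp
  154–162 → 9 bp
Sorted largest to smallest: 58, 57, 38, 9 bp.

58, 57, 38, 9 bp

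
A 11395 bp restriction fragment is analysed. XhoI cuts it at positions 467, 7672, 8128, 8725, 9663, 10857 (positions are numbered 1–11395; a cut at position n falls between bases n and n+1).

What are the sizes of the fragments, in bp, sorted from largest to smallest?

Linear molecule, 6 cuts → 7 fragments:
  467 − 0 = 467 bp
  7672 − 467 = 7205 bp
  8128 − 7672 = 456 bp
  8725 − 8128 = 597 bp
  9663 − 8725 = 938 bp
  10857 − 9663 = 1194 bp
  11395 − 10857 = 538 bp
Sorted largest to smallest: 7205, 1194, 938, 597, 538, 467, 456 bp.

7205, 1194, 938, 597, 538, 467, 456 bp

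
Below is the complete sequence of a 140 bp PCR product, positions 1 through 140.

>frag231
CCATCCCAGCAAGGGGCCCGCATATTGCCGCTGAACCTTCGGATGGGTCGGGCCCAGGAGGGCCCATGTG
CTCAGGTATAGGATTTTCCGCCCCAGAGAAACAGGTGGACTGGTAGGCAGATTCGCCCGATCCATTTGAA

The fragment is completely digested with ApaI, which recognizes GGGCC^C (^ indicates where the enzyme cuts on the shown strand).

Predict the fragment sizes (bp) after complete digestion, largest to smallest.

76, 36, 18, 10 bp

ApaI sites (GGGCCC) start at positions 14, 50, 60.
ApaI cuts after base 5 of each site (before the last base), so after positions 18, 54, 64.
Linear molecule, 3 cuts → 4 fragments:
  1–18 → 18 bp
  19–54 → 36 bp
  55–64 → 10 bp
  65–140 → 76 bp
Sorted largest to smallest: 76, 36, 18, 10 bp.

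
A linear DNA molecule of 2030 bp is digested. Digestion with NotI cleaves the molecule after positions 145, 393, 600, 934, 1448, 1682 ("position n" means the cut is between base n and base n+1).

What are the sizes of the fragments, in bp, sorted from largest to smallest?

514, 348, 334, 248, 234, 207, 145 bp

Linear molecule, 6 cuts → 7 fragments:
  145 − 0 = 145 bp
  393 − 145 = 248 bp
  600 − 393 = 207 bp
  934 − 600 = 334 bp
  1448 − 934 = 514 bp
  1682 − 1448 = 234 bp
  2030 − 1682 = 348 bp
Sorted largest to smallest: 514, 348, 334, 248, 234, 207, 145 bp.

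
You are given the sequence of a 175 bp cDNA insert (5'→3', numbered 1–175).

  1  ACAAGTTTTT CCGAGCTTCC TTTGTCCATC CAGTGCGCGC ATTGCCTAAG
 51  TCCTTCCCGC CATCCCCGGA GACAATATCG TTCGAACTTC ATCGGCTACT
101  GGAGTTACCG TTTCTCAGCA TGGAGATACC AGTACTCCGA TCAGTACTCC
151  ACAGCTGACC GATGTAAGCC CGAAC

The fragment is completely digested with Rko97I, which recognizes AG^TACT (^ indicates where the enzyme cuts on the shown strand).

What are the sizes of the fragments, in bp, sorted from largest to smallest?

Rko97I sites (AGTACT) start at positions 131, 143.
Rko97I cuts after base 2 of each site, so after positions 132, 144.
Linear molecule, 2 cuts → 3 fragments:
  1–132 → 132 bp
  133–144 → 12 bp
  145–175 → 31 bp
Sorted largest to smallest: 132, 31, 12 bp.

132, 31, 12 bp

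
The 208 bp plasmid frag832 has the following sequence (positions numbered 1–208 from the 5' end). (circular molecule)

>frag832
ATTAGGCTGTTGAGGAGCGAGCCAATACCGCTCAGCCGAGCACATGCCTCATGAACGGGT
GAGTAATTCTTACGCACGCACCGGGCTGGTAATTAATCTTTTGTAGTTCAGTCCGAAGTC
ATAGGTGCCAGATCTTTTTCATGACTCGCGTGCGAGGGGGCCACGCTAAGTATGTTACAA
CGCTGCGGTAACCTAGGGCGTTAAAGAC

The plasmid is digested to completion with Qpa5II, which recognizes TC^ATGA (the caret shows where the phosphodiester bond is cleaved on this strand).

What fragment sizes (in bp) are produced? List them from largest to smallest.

Qpa5II sites (TCATGA) start at positions 49, 139.
Qpa5II cuts after base 2 of each site, so after positions 50, 140.
Circular molecule, 2 cuts → 2 fragments:
  51–140 → 90 bp
  141–208 then 1–50 → 68 + 50 = 118 bp
Sorted largest to smallest: 118, 90 bp.

118, 90 bp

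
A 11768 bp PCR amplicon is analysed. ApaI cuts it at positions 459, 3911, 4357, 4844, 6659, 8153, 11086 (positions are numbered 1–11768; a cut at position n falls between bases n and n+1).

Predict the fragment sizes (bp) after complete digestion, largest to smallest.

3452, 2933, 1815, 1494, 682, 487, 459, 446 bp

Linear molecule, 7 cuts → 8 fragments:
  459 − 0 = 459 bp
  3911 − 459 = 3452 bp
  4357 − 3911 = 446 bp
  4844 − 4357 = 487 bp
  6659 − 4844 = 1815 bp
  8153 − 6659 = 1494 bp
  11086 − 8153 = 2933 bp
  11768 − 11086 = 682 bp
Sorted largest to smallest: 3452, 2933, 1815, 1494, 682, 487, 459, 446 bp.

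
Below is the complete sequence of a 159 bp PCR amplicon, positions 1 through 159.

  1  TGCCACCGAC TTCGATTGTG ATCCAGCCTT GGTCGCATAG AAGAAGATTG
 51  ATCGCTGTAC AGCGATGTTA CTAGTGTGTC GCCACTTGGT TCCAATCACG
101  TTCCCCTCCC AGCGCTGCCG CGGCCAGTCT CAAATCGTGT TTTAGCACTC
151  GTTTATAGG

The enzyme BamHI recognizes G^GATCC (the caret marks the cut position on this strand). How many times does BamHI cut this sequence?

0

No occurrence of GGATCC is present in the sequence.
BamHI does not cut: 0 sites.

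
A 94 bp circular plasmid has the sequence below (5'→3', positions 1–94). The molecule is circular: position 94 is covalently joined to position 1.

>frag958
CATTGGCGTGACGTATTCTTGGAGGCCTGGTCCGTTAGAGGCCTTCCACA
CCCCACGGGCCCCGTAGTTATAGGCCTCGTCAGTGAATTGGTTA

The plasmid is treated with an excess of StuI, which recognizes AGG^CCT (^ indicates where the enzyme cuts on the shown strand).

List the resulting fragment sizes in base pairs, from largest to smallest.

StuI sites (AGGCCT) start at positions 23, 39, 72.
StuI cuts after base 3 of each site, so after positions 25, 41, 74.
Circular molecule, 3 cuts → 3 fragments:
  26–41 → 16 bp
  42–74 → 33 bp
  75–94 then 1–25 → 20 + 25 = 45 bp
Sorted largest to smallest: 45, 33, 16 bp.

45, 33, 16 bp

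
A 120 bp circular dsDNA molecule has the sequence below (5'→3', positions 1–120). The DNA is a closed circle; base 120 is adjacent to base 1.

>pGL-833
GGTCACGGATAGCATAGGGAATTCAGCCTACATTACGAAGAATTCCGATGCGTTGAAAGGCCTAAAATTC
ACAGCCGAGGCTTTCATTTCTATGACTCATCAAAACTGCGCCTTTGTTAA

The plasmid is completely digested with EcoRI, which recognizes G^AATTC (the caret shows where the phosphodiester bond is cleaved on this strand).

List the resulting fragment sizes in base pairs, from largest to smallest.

EcoRI sites (GAATTC) start at positions 19, 40.
EcoRI cuts after the first base of each site, so after positions 19, 40.
Circular molecule, 2 cuts → 2 fragments:
  20–40 → 21 bp
  41–120 then 1–19 → 80 + 19 = 99 bp
Sorted largest to smallest: 99, 21 bp.

99, 21 bp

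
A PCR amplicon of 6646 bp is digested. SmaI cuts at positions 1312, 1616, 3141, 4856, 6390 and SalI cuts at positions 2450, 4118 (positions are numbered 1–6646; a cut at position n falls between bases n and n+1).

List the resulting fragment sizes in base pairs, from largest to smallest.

1534, 1312, 977, 834, 738, 691, 304, 256 bp

Combined cut positions (sorted): 1312, 1616, 2450, 3141, 4118, 4856, 6390.
Linear molecule, 7 cuts → 8 fragments:
  1312 − 0 = 1312 bp
  1616 − 1312 = 304 bp
  2450 − 1616 = 834 bp
  3141 − 2450 = 691 bp
  4118 − 3141 = 977 bp
  4856 − 4118 = 738 bp
  6390 − 4856 = 1534 bp
  6646 − 6390 = 256 bp
Sorted largest to smallest: 1534, 1312, 977, 834, 738, 691, 304, 256 bp.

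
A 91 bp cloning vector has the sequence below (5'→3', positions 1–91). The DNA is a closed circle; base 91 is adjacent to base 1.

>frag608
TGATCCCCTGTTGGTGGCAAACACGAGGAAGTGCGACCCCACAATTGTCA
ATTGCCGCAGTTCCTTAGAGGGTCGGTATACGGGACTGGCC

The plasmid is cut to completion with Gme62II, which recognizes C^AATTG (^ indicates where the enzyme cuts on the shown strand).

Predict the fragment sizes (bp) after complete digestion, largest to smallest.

Gme62II sites (CAATTG) start at positions 42, 49.
Gme62II cuts after the first base of each site, so after positions 42, 49.
Circular molecule, 2 cuts → 2 fragments:
  43–49 → 7 bp
  50–91 then 1–42 → 42 + 42 = 84 bp
Sorted largest to smallest: 84, 7 bp.

84, 7 bp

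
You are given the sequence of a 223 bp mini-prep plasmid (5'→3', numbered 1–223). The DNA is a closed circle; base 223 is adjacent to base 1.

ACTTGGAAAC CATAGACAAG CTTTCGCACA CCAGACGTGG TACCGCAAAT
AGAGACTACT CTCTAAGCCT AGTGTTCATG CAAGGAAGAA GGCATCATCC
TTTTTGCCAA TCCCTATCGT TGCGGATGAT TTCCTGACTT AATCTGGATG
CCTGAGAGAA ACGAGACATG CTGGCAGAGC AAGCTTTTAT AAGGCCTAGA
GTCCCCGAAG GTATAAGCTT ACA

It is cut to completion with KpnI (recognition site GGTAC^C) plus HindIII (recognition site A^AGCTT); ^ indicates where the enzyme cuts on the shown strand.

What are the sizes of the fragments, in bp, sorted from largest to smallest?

The KpnI site (GGTACC) starts at position 39.
KpnI cuts after base 5 of each site (before the last base), so after position 43.
HindIII sites (AAGCTT) start at positions 18, 181, 215.
HindIII cuts after the first base of each site, so after positions 18, 181, 215.
Combined cut positions: 18, 43, 181, 215.
Circular molecule, 4 cuts → 4 fragments:
  19–43 → 25 bp
  44–181 → 138 bp
  182–215 → 34 bp
  216–223 then 1–18 → 8 + 18 = 26 bp
Sorted largest to smallest: 138, 34, 26, 25 bp.

138, 34, 26, 25 bp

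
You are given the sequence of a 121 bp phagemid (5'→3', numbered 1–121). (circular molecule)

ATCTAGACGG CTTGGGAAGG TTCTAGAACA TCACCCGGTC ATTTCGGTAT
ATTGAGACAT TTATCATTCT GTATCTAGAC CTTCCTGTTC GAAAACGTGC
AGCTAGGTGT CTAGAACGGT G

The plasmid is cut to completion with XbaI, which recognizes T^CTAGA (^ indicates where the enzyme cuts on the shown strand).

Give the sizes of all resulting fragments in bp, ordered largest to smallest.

52, 36, 20, 13 bp

XbaI sites (TCTAGA) start at positions 2, 22, 74, 110.
XbaI cuts after the first base of each site, so after positions 2, 22, 74, 110.
Circular molecule, 4 cuts → 4 fragments:
  3–22 → 20 bp
  23–74 → 52 bp
  75–110 → 36 bp
  111–121 then 1–2 → 11 + 2 = 13 bp
Sorted largest to smallest: 52, 36, 20, 13 bp.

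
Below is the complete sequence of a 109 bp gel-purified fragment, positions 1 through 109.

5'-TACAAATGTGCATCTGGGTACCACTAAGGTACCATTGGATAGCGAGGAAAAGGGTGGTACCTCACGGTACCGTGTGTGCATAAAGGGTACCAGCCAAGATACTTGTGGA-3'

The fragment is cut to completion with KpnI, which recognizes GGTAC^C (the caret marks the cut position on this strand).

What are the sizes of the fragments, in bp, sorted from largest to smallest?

28, 21, 20, 19, 11, 10 bp

KpnI sites (GGTACC) start at positions 17, 28, 56, 66, 86.
KpnI cuts after base 5 of each site (before the last base), so after positions 21, 32, 60, 70, 90.
Linear molecule, 5 cuts → 6 fragments:
  1–21 → 21 bp
  22–32 → 11 bp
  33–60 → 28 bp
  61–70 → 10 bp
  71–90 → 20 bp
  91–109 → 19 bp
Sorted largest to smallest: 28, 21, 20, 19, 11, 10 bp.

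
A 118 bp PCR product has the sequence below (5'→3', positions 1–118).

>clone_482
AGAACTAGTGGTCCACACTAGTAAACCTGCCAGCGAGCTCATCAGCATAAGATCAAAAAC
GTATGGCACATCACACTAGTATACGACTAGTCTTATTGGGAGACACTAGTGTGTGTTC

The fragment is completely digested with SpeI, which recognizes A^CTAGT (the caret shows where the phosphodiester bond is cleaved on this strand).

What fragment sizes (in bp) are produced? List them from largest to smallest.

58, 19, 13, 13, 11, 4 bp

SpeI sites (ACTAGT) start at positions 4, 17, 75, 86, 105.
SpeI cuts after the first base of each site, so after positions 4, 17, 75, 86, 105.
Linear molecule, 5 cuts → 6 fragments:
  1–4 → 4 bp
  5–17 → 13 bp
  18–75 → 58 bp
  76–86 → 11 bp
  87–105 → 19 bp
  106–118 → 13 bp
Sorted largest to smallest: 58, 19, 13, 13, 11, 4 bp.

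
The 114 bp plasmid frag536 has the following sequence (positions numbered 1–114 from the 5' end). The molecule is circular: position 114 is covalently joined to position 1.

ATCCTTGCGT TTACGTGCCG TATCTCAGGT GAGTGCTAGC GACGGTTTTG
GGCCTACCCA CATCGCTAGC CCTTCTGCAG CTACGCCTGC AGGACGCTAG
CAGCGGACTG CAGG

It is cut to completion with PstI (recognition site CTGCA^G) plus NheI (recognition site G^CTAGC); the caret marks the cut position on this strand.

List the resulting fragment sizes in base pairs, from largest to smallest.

37, 30, 16, 14, 12, 5 bp

PstI sites (CTGCAG) start at positions 75, 87, 108.
PstI cuts after base 5 of each site (before the last base), so after positions 79, 91, 112.
NheI sites (GCTAGC) start at positions 35, 65, 96.
NheI cuts after the first base of each site, so after positions 35, 65, 96.
Combined cut positions: 35, 65, 79, 91, 96, 112.
Circular molecule, 6 cuts → 6 fragments:
  36–65 → 30 bp
  66–79 → 14 bp
  80–91 → 12 bp
  92–96 → 5 bp
  97–112 → 16 bp
  113–114 then 1–35 → 2 + 35 = 37 bp
Sorted largest to smallest: 37, 30, 16, 14, 12, 5 bp.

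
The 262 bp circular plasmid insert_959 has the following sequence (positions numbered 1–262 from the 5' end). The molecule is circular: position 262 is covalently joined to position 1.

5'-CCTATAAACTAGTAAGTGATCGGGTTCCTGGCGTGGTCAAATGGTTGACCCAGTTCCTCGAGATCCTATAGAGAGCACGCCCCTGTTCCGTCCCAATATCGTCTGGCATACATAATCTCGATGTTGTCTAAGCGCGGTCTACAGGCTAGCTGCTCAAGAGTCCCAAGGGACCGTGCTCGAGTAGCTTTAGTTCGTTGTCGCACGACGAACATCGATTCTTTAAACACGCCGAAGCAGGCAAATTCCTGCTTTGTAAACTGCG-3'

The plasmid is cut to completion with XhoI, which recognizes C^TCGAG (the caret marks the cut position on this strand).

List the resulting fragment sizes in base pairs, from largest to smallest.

XhoI sites (CTCGAG) start at positions 57, 176.
XhoI cuts after the first base of each site, so after positions 57, 176.
Circular molecule, 2 cuts → 2 fragments:
  58–176 → 119 bp
  177–262 then 1–57 → 86 + 57 = 143 bp
Sorted largest to smallest: 143, 119 bp.

143, 119 bp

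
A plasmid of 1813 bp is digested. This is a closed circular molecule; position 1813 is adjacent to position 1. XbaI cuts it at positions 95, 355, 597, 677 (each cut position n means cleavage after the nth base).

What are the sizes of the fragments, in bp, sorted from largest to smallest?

1231, 260, 242, 80 bp

Circular molecule, 4 cuts → 4 fragments:
  355 − 95 = 260 bp
  597 − 355 = 242 bp
  677 − 597 = 80 bp
  wrap: 1813 − 677 + 95 = 1231 bp
Sorted largest to smallest: 1231, 260, 242, 80 bp.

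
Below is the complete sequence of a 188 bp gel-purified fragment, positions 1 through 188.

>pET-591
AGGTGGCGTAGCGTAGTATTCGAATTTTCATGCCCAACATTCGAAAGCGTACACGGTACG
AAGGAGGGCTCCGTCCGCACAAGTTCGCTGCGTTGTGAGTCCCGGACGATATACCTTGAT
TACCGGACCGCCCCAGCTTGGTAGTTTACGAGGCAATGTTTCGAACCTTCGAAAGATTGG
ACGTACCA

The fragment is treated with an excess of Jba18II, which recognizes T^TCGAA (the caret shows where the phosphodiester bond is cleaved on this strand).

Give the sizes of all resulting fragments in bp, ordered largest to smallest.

Jba18II sites (TTCGAA) start at positions 19, 40, 160, 168.
Jba18II cuts after the first base of each site, so after positions 19, 40, 160, 168.
Linear molecule, 4 cuts → 5 fragments:
  1–19 → 19 bp
  20–40 → 21 bp
  41–160 → 120 bp
  161–168 → 8 bp
  169–188 → 20 bp
Sorted largest to smallest: 120, 21, 20, 19, 8 bp.

120, 21, 20, 19, 8 bp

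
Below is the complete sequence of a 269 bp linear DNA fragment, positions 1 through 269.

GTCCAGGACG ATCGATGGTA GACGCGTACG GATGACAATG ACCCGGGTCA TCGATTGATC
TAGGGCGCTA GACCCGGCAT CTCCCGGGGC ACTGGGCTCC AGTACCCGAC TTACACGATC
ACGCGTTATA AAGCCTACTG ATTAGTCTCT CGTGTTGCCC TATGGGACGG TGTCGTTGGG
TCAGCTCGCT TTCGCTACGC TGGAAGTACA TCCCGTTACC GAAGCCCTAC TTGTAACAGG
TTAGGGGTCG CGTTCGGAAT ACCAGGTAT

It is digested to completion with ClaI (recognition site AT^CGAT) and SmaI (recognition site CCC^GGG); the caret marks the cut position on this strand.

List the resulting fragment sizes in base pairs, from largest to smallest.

ClaI sites (ATCGAT) start at positions 11, 50.
ClaI cuts after base 2 of each site, so after positions 12, 51.
SmaI sites (CCCGGG) start at positions 42, 83.
SmaI cuts after base 3 of each site, so after positions 44, 85.
Combined cut positions: 12, 44, 51, 85.
Linear molecule, 4 cuts → 5 fragments:
  1–12 → 12 bp
  13–44 → 32 bp
  45–51 → 7 bp
  52–85 → 34 bp
  86–269 → 184 bp
Sorted largest to smallest: 184, 34, 32, 12, 7 bp.

184, 34, 32, 12, 7 bp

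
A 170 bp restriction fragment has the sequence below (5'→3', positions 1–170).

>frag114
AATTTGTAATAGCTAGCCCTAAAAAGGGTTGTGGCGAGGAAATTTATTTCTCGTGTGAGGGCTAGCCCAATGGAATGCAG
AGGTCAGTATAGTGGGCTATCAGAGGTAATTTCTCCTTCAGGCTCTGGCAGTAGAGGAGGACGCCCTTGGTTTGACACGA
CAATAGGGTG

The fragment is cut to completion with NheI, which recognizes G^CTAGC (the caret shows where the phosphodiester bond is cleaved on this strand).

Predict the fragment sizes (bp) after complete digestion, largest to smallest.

109, 49, 12 bp

NheI sites (GCTAGC) start at positions 12, 61.
NheI cuts after the first base of each site, so after positions 12, 61.
Linear molecule, 2 cuts → 3 fragments:
  1–12 → 12 bp
  13–61 → 49 bp
  62–170 → 109 bp
Sorted largest to smallest: 109, 49, 12 bp.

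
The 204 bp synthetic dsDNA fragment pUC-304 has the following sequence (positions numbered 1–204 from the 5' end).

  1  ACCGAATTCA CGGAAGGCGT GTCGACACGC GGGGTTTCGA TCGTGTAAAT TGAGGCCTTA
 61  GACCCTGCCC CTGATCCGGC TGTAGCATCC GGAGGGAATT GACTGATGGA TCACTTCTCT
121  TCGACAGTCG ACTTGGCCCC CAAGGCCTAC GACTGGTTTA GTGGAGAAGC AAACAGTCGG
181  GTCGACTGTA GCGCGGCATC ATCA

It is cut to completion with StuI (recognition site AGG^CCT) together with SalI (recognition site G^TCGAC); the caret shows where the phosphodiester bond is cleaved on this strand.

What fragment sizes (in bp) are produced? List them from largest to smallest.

72, 36, 34, 23, 21, 18 bp

StuI sites (AGGCCT) start at positions 53, 143.
StuI cuts after base 3 of each site, so after positions 55, 145.
SalI sites (GTCGAC) start at positions 21, 127, 181.
SalI cuts after the first base of each site, so after positions 21, 127, 181.
Combined cut positions: 21, 55, 127, 145, 181.
Linear molecule, 5 cuts → 6 fragments:
  1–21 → 21 bp
  22–55 → 34 bp
  56–127 → 72 bp
  128–145 → 18 bp
  146–181 → 36 bp
  182–204 → 23 bp
Sorted largest to smallest: 72, 36, 34, 23, 21, 18 bp.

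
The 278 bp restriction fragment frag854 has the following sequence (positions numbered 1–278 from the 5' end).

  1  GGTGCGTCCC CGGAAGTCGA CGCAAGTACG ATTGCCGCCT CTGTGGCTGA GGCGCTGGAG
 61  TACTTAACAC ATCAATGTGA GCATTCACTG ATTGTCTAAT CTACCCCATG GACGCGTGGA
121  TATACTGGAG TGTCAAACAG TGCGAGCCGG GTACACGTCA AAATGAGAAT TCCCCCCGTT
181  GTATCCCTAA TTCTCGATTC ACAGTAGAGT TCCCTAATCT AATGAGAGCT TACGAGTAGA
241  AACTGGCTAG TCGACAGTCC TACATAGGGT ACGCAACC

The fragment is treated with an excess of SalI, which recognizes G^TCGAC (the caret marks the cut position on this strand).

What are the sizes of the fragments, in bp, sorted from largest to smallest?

SalI sites (GTCGAC) start at positions 16, 250.
SalI cuts after the first base of each site, so after positions 16, 250.
Linear molecule, 2 cuts → 3 fragments:
  1–16 → 16 bp
  17–250 → 234 bp
  251–278 → 28 bp
Sorted largest to smallest: 234, 28, 16 bp.

234, 28, 16 bp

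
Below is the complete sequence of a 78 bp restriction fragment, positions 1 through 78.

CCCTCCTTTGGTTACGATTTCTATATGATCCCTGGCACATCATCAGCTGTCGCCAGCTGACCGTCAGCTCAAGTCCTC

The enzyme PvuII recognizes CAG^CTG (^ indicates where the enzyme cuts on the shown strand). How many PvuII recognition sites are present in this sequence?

2

CAGCTG occurs starting at positions 44, 54.
PvuII cuts at 2 sites.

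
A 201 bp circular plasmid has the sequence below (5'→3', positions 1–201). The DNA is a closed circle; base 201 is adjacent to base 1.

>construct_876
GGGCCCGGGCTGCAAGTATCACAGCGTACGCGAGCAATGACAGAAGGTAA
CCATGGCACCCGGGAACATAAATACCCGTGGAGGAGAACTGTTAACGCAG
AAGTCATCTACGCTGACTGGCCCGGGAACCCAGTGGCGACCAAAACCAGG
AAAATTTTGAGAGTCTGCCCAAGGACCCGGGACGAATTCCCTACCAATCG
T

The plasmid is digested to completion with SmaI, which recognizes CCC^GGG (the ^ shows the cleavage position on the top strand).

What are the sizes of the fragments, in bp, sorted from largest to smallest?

SmaI sites (CCCGGG) start at positions 4, 59, 121, 176.
SmaI cuts after base 3 of each site, so after positions 6, 61, 123, 178.
Circular molecule, 4 cuts → 4 fragments:
  7–61 → 55 bp
  62–123 → 62 bp
  124–178 → 55 bp
  179–201 then 1–6 → 23 + 6 = 29 bp
Sorted largest to smallest: 62, 55, 55, 29 bp.

62, 55, 55, 29 bp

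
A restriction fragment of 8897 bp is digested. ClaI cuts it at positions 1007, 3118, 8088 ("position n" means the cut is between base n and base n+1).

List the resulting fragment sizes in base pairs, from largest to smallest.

4970, 2111, 1007, 809 bp

Linear molecule, 3 cuts → 4 fragments:
  1007 − 0 = 1007 bp
  3118 − 1007 = 2111 bp
  8088 − 3118 = 4970 bp
  8897 − 8088 = 809 bp
Sorted largest to smallest: 4970, 2111, 1007, 809 bp.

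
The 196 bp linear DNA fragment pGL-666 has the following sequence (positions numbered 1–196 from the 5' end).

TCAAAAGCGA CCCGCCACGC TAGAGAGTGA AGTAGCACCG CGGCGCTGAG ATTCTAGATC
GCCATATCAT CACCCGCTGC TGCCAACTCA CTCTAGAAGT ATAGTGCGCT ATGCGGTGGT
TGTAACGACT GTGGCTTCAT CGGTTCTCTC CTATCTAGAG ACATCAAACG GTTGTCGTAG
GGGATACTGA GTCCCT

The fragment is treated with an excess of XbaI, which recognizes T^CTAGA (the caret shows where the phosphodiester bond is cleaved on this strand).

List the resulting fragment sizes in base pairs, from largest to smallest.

XbaI sites (TCTAGA) start at positions 53, 92, 154.
XbaI cuts after the first base of each site, so after positions 53, 92, 154.
Linear molecule, 3 cuts → 4 fragments:
  1–53 → 53 bp
  54–92 → 39 bp
  93–154 → 62 bp
  155–196 → 42 bp
Sorted largest to smallest: 62, 53, 42, 39 bp.

62, 53, 42, 39 bp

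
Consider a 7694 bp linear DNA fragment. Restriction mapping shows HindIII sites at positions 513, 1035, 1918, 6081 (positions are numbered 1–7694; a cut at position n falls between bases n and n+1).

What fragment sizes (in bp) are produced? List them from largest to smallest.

4163, 1613, 883, 522, 513 bp

Linear molecule, 4 cuts → 5 fragments:
  513 − 0 = 513 bp
  1035 − 513 = 522 bp
  1918 − 1035 = 883 bp
  6081 − 1918 = 4163 bp
  7694 − 6081 = 1613 bp
Sorted largest to smallest: 4163, 1613, 883, 522, 513 bp.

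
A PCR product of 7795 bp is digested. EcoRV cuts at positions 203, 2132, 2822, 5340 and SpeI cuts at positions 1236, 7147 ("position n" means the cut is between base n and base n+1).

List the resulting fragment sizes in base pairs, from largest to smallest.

Combined cut positions (sorted): 203, 1236, 2132, 2822, 5340, 7147.
Linear molecule, 6 cuts → 7 fragments:
  203 − 0 = 203 bp
  1236 − 203 = 1033 bp
  2132 − 1236 = 896 bp
  2822 − 2132 = 690 bp
  5340 − 2822 = 2518 bp
  7147 − 5340 = 1807 bp
  7795 − 7147 = 648 bp
Sorted largest to smallest: 2518, 1807, 1033, 896, 690, 648, 203 bp.

2518, 1807, 1033, 896, 690, 648, 203 bp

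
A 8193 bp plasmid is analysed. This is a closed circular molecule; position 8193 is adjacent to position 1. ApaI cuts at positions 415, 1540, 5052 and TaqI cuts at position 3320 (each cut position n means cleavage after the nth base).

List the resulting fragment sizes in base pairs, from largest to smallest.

3556, 1780, 1732, 1125 bp

Combined cut positions (sorted): 415, 1540, 3320, 5052.
Circular molecule, 4 cuts → 4 fragments:
  1540 − 415 = 1125 bp
  3320 − 1540 = 1780 bp
  5052 − 3320 = 1732 bp
  wrap: 8193 − 5052 + 415 = 3556 bp
Sorted largest to smallest: 3556, 1780, 1732, 1125 bp.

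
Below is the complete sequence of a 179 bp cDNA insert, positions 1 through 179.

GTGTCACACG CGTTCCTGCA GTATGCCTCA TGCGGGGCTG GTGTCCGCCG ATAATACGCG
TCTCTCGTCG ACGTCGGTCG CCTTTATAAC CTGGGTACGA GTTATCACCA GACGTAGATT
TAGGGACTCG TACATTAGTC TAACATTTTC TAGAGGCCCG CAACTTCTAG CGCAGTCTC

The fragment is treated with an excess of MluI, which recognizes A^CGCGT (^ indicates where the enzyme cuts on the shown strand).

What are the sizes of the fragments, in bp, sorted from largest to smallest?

123, 48, 8 bp

MluI sites (ACGCGT) start at positions 8, 56.
MluI cuts after the first base of each site, so after positions 8, 56.
Linear molecule, 2 cuts → 3 fragments:
  1–8 → 8 bp
  9–56 → 48 bp
  57–179 → 123 bp
Sorted largest to smallest: 123, 48, 8 bp.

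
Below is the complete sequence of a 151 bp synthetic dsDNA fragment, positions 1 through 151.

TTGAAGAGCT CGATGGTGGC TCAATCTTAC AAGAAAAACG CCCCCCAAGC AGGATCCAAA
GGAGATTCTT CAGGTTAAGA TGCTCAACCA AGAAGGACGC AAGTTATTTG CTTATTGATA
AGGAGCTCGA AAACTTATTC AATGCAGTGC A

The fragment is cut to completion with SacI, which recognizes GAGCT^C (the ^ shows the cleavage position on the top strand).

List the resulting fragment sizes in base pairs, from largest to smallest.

117, 24, 10 bp

SacI sites (GAGCTC) start at positions 6, 123.
SacI cuts after base 5 of each site (before the last base), so after positions 10, 127.
Linear molecule, 2 cuts → 3 fragments:
  1–10 → 10 bp
  11–127 → 117 bp
  128–151 → 24 bp
Sorted largest to smallest: 117, 24, 10 bp.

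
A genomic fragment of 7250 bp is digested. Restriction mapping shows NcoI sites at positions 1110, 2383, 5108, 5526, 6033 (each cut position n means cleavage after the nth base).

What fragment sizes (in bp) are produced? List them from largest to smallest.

Linear molecule, 5 cuts → 6 fragments:
  1110 − 0 = 1110 bp
  2383 − 1110 = 1273 bp
  5108 − 2383 = 2725 bp
  5526 − 5108 = 418 bp
  6033 − 5526 = 507 bp
  7250 − 6033 = 1217 bp
Sorted largest to smallest: 2725, 1273, 1217, 1110, 507, 418 bp.

2725, 1273, 1217, 1110, 507, 418 bp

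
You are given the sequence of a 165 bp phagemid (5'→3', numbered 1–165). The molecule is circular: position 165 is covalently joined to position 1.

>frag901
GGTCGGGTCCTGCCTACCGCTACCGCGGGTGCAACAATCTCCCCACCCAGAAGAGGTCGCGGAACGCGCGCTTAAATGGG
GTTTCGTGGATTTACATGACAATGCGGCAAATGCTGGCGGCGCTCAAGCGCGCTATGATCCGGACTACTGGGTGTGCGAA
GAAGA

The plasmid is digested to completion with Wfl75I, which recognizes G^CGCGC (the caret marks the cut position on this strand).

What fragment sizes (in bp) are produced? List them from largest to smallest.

103, 62 bp

Wfl75I sites (GCGCGC) start at positions 66, 128.
Wfl75I cuts after the first base of each site, so after positions 66, 128.
Circular molecule, 2 cuts → 2 fragments:
  67–128 → 62 bp
  129–165 then 1–66 → 37 + 66 = 103 bp
Sorted largest to smallest: 103, 62 bp.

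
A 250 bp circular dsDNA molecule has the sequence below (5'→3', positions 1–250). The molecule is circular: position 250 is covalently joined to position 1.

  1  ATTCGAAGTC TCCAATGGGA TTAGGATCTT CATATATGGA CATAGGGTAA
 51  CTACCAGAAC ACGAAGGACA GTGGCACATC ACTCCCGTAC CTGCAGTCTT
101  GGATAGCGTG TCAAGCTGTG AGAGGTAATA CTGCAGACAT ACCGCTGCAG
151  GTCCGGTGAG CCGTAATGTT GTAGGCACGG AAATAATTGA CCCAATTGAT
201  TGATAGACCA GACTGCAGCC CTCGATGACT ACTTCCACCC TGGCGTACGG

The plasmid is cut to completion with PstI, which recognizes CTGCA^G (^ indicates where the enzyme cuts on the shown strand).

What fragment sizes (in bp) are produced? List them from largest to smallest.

PstI sites (CTGCAG) start at positions 91, 131, 145, 213.
PstI cuts after base 5 of each site (before the last base), so after positions 95, 135, 149, 217.
Circular molecule, 4 cuts → 4 fragments:
  96–135 → 40 bp
  136–149 → 14 bp
  150–217 → 68 bp
  218–250 then 1–95 → 33 + 95 = 128 bp
Sorted largest to smallest: 128, 68, 40, 14 bp.

128, 68, 40, 14 bp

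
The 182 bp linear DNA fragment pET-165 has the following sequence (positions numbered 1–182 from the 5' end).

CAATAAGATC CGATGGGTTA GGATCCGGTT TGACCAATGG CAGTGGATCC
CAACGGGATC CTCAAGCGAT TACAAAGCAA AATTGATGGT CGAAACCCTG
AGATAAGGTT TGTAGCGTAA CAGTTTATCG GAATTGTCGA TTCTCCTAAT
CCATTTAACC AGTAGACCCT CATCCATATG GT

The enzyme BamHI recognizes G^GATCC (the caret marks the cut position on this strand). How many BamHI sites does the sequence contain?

GGATCC occurs starting at positions 21, 45, 56.
BamHI cuts at 3 sites.

3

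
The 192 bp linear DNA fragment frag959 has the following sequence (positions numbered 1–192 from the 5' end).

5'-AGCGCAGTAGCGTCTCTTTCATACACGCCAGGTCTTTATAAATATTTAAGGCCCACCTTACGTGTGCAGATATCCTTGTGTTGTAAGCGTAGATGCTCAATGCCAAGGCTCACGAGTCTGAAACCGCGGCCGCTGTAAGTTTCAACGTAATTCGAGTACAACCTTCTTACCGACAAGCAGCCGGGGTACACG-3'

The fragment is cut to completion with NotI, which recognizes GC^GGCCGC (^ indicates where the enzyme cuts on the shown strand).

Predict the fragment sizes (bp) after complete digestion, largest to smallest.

127, 65 bp

The NotI site (GCGGCCGC) starts at position 126.
NotI cuts after base 2 of each site, so after position 127.
Linear molecule, 1 cut → 2 fragments:
  1–127 → 127 bp
  128–192 → 65 bp
Sorted largest to smallest: 127, 65 bp.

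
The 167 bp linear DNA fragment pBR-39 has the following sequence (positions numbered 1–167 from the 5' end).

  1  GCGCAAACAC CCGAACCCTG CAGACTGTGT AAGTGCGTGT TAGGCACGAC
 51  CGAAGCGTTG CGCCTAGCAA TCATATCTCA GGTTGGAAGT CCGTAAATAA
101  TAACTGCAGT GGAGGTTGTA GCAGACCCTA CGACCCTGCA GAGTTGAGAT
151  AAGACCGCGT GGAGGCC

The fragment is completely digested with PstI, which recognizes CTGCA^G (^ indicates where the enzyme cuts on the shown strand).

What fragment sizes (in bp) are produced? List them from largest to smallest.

PstI sites (CTGCAG) start at positions 18, 104, 136.
PstI cuts after base 5 of each site (before the last base), so after positions 22, 108, 140.
Linear molecule, 3 cuts → 4 fragments:
  1–22 → 22 bp
  23–108 → 86 bp
  109–140 → 32 bp
  141–167 → 27 bp
Sorted largest to smallest: 86, 32, 27, 22 bp.

86, 32, 27, 22 bp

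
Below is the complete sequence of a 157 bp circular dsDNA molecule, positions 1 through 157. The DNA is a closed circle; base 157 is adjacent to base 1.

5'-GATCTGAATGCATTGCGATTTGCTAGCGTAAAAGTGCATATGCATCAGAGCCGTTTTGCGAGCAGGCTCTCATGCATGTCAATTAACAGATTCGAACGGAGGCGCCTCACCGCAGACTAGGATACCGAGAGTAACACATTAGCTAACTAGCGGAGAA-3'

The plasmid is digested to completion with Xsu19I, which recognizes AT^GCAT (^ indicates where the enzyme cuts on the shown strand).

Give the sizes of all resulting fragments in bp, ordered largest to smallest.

Xsu19I sites (ATGCAT) start at positions 8, 40, 72.
Xsu19I cuts after base 2 of each site, so after positions 9, 41, 73.
Circular molecule, 3 cuts → 3 fragments:
  10–41 → 32 bp
  42–73 → 32 bp
  74–157 then 1–9 → 84 + 9 = 93 bp
Sorted largest to smallest: 93, 32, 32 bp.

93, 32, 32 bp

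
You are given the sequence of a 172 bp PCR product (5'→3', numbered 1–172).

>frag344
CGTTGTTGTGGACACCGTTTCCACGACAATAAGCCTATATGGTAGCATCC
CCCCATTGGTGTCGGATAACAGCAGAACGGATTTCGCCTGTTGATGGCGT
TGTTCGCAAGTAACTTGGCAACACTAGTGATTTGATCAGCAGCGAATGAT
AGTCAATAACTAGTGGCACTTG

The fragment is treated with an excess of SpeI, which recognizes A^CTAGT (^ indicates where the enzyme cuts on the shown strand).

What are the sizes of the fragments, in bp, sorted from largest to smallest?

123, 36, 13 bp

SpeI sites (ACTAGT) start at positions 123, 159.
SpeI cuts after the first base of each site, so after positions 123, 159.
Linear molecule, 2 cuts → 3 fragments:
  1–123 → 123 bp
  124–159 → 36 bp
  160–172 → 13 bp
Sorted largest to smallest: 123, 36, 13 bp.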